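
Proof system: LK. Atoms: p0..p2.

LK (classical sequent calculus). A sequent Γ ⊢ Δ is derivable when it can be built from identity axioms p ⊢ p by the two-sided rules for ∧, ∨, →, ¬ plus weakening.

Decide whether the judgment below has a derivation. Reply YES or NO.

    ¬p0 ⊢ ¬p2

Search for a countermodel by truth-table:
  v=000: Γ:[¬p0=T] Δ:[¬p2=T] refutes=False
  v=001: Γ:[¬p0=T] Δ:[¬p2=F] refutes=True  ← countermodel

Result: NO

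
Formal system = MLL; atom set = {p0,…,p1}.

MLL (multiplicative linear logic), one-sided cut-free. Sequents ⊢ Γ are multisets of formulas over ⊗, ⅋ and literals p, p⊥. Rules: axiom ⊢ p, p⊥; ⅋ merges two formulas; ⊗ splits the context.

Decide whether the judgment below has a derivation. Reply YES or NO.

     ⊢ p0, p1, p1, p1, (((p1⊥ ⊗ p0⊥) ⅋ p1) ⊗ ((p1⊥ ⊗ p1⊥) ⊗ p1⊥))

Derivation (root first):
[⊗]  ⊢ p0, p1, p1, p1, (((p1⊥ ⊗ p0⊥) ⅋ p1) ⊗ ((p1⊥ ⊗ p1⊥) ⊗ p1⊥))
  [⅋]  ⊢ p0, ((p1⊥ ⊗ p0⊥) ⅋ p1)
    [⊗]  ⊢ p1, p0, (p1⊥ ⊗ p0⊥)
      [Ax]  ⊢ p1, p1⊥
      [Ax]  ⊢ p0, p0⊥
  [⊗]  ⊢ p1, p1, p1, ((p1⊥ ⊗ p1⊥) ⊗ p1⊥)
    [⊗]  ⊢ p1, p1, (p1⊥ ⊗ p1⊥)
      [Ax]  ⊢ p1, p1⊥
      [Ax]  ⊢ p1, p1⊥
    [Ax]  ⊢ p1, p1⊥

Result: YES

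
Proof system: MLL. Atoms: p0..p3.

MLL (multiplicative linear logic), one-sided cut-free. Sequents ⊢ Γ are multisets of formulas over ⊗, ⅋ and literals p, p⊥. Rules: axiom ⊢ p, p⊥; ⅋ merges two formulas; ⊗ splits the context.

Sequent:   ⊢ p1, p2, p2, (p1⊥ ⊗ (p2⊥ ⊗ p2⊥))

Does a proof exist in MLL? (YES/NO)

Derivation (root first):
[⊗]  ⊢ p1, p2, p2, (p1⊥ ⊗ (p2⊥ ⊗ p2⊥))
  [Ax]  ⊢ p1, p1⊥
  [⊗]  ⊢ p2, p2, (p2⊥ ⊗ p2⊥)
    [Ax]  ⊢ p2, p2⊥
    [Ax]  ⊢ p2, p2⊥

Result: YES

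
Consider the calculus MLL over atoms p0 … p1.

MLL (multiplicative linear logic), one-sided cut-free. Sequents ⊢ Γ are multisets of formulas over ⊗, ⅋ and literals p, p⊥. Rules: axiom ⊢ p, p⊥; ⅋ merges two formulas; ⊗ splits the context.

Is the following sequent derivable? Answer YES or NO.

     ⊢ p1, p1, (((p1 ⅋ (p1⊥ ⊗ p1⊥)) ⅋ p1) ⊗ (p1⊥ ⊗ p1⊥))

Derivation trace:
[⊗]  ⊢ p1, p1, (((p1 ⅋ (p1⊥ ⊗ p1⊥)) ⅋ p1) ⊗ (p1⊥ ⊗ p1⊥))
  [⅋]  ⊢ ((p1 ⅋ (p1⊥ ⊗ p1⊥)) ⅋ p1)
    [⅋]  ⊢ p1, (p1 ⅋ (p1⊥ ⊗ p1⊥))
      [⊗]  ⊢ p1, p1, (p1⊥ ⊗ p1⊥)
        [Ax]  ⊢ p1, p1⊥
        [Ax]  ⊢ p1, p1⊥
  [⊗]  ⊢ p1, p1, (p1⊥ ⊗ p1⊥)
    [Ax]  ⊢ p1, p1⊥
    [Ax]  ⊢ p1, p1⊥

Result: YES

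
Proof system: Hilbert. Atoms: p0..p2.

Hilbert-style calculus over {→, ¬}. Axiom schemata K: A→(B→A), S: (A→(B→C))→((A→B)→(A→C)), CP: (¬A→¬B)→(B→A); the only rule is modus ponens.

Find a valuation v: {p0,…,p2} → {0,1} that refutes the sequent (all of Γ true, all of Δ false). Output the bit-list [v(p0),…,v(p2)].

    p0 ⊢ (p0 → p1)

Truth-table refutation:
  v=000: Γ:[p0=F] Δ:[(p0 → p1)=T] refutes=False
  v=001: Γ:[p0=F] Δ:[(p0 → p1)=T] refutes=False
  v=010: Γ:[p0=F] Δ:[(p0 → p1)=T] refutes=False
  v=011: Γ:[p0=F] Δ:[(p0 → p1)=T] refutes=False
  v=100: Γ:[p0=T] Δ:[(p0 → p1)=F] refutes=True  ← countermodel

Result: [1, 0, 0]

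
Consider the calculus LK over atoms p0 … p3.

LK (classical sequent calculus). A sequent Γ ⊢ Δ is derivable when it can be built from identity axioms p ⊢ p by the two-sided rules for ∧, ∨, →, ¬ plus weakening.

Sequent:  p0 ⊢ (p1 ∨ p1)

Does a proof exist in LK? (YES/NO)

Truth-table refutation:
  v=0000: Γ:[p0=F] Δ:[(p1 ∨ p1)=F] refutes=False
  v=0001: Γ:[p0=F] Δ:[(p1 ∨ p1)=F] refutes=False
  v=0010: Γ:[p0=F] Δ:[(p1 ∨ p1)=F] refutes=False
  v=0011: Γ:[p0=F] Δ:[(p1 ∨ p1)=F] refutes=False
  v=0100: Γ:[p0=F] Δ:[(p1 ∨ p1)=T] refutes=False
  v=0101: Γ:[p0=F] Δ:[(p1 ∨ p1)=T] refutes=False
  v=0110: Γ:[p0=F] Δ:[(p1 ∨ p1)=T] refutes=False
  v=0111: Γ:[p0=F] Δ:[(p1 ∨ p1)=T] refutes=False
  v=1000: Γ:[p0=T] Δ:[(p1 ∨ p1)=F] refutes=True  ← countermodel

Result: NO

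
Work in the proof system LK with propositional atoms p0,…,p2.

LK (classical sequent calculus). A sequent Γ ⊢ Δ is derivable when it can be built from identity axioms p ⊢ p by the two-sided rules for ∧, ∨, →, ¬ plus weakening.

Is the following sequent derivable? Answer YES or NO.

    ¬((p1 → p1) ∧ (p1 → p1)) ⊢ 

Derivation (root first):
[¬L] ¬((p1 → p1) ∧ (p1 → p1)) ⊢ 
  [∧R]  ⊢ ((p1 → p1) ∧ (p1 → p1))
    [→R]  ⊢ (p1 → p1)
      [Ax] p1 ⊢ p1
    [→R]  ⊢ (p1 → p1)
      [Ax] p1 ⊢ p1

Result: YES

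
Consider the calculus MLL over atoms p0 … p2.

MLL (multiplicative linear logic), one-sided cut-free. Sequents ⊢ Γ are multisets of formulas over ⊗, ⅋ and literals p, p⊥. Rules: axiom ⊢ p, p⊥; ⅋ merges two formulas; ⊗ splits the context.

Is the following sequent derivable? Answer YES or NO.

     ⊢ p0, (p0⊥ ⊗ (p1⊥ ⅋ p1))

Derivation trace:
[⊗]  ⊢ p0, (p0⊥ ⊗ (p1⊥ ⅋ p1))
  [Ax]  ⊢ p0, p0⊥
  [⅋]  ⊢ (p1⊥ ⅋ p1)
    [Ax]  ⊢ p1, p1⊥

Result: YES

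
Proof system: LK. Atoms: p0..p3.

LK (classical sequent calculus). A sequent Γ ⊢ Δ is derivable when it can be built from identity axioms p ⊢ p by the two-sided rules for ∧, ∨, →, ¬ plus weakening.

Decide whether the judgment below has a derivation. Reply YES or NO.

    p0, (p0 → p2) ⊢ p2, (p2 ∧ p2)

Proof tree:
[→L] p0, (p0 → p2) ⊢ p2, (p2 ∧ p2)
  [Ax] p0 ⊢ p0
  [∧R] p2 ⊢ p2, (p2 ∧ p2)
    [WR] p2 ⊢ p2, p2
      [Ax] p2 ⊢ p2
    [Ax] p2 ⊢ p2

Result: YES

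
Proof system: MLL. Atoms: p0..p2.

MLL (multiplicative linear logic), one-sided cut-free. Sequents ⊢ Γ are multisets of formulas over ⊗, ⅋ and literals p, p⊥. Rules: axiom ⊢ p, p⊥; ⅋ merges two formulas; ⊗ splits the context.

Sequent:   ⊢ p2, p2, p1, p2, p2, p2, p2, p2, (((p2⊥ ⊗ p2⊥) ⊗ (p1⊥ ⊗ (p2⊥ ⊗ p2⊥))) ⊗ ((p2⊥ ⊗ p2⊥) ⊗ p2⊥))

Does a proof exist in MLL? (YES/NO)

Derivation (root first):
[⊗]  ⊢ p2, p2, p1, p2, p2, p2, p2, p2, (((p2⊥ ⊗ p2⊥) ⊗ (p1⊥ ⊗ (p2⊥ ⊗ p2⊥))) ⊗ ((p2⊥ ⊗ p2⊥) ⊗ p2⊥))
  [⊗]  ⊢ p2, p2, p1, p2, p2, ((p2⊥ ⊗ p2⊥) ⊗ (p1⊥ ⊗ (p2⊥ ⊗ p2⊥)))
    [⊗]  ⊢ p2, p2, (p2⊥ ⊗ p2⊥)
      [Ax]  ⊢ p2, p2⊥
      [Ax]  ⊢ p2, p2⊥
    [⊗]  ⊢ p1, p2, p2, (p1⊥ ⊗ (p2⊥ ⊗ p2⊥))
      [Ax]  ⊢ p1, p1⊥
      [⊗]  ⊢ p2, p2, (p2⊥ ⊗ p2⊥)
        [Ax]  ⊢ p2, p2⊥
        [Ax]  ⊢ p2, p2⊥
  [⊗]  ⊢ p2, p2, p2, ((p2⊥ ⊗ p2⊥) ⊗ p2⊥)
    [⊗]  ⊢ p2, p2, (p2⊥ ⊗ p2⊥)
      [Ax]  ⊢ p2, p2⊥
      [Ax]  ⊢ p2, p2⊥
    [Ax]  ⊢ p2, p2⊥

Result: YES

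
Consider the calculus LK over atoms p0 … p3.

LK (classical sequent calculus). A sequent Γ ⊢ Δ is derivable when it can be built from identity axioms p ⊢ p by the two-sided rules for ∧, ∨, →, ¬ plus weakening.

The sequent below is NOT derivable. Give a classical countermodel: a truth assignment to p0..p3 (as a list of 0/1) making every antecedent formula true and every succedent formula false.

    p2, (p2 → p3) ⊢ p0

Search for a countermodel by truth-table:
  v=0000: Γ:[p2=F, (p2 → p3)=T] Δ:[p0=F] refutes=False
  v=0001: Γ:[p2=F, (p2 → p3)=T] Δ:[p0=F] refutes=False
  v=0010: Γ:[p2=T, (p2 → p3)=F] Δ:[p0=F] refutes=False
  v=0011: Γ:[p2=T, (p2 → p3)=T] Δ:[p0=F] refutes=True  ← countermodel

Result: [0, 0, 1, 1]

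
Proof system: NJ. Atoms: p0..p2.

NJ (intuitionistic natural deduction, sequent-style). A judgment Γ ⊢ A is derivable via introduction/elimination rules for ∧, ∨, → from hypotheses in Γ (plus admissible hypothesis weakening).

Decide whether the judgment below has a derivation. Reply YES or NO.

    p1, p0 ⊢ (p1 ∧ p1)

Derivation trace:
[Wk] p1, p0 ⊢ (p1 ∧ p1)
  [∧I] p1 ⊢ (p1 ∧ p1)
    [Ax] p1 ⊢ p1
    [Ax] p1 ⊢ p1

Result: YES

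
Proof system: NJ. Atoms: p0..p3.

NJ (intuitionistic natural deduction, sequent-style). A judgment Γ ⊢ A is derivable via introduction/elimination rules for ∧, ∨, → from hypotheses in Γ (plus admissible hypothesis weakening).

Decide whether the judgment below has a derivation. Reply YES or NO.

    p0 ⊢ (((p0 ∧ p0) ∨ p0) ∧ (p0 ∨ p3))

Derivation trace:
[∧I] p0 ⊢ (((p0 ∧ p0) ∨ p0) ∧ (p0 ∨ p3))
  [∨I₁] p0 ⊢ ((p0 ∧ p0) ∨ p0)
    [∧I] p0 ⊢ (p0 ∧ p0)
      [Ax] p0 ⊢ p0
      [Ax] p0 ⊢ p0
  [∨I₁] p0 ⊢ (p0 ∨ p3)
    [Ax] p0 ⊢ p0

Result: YES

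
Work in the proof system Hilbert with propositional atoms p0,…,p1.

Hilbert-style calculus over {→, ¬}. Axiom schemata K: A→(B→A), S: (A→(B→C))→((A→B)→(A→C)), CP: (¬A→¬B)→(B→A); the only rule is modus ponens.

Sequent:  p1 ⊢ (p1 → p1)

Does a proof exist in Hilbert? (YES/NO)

Derivation (root first):
[MP] p1 ⊢ (p1 → p1)
  [K]  ⊢ (p1 → (p1 → p1))
  [MP] p1 ⊢ p1
    [MP] p1 ⊢ (p1 → p1)
      [K]  ⊢ (p1 → (p1 → p1))
      [Hyp] p1 ⊢ p1
    [Hyp] p1 ⊢ p1

Result: YES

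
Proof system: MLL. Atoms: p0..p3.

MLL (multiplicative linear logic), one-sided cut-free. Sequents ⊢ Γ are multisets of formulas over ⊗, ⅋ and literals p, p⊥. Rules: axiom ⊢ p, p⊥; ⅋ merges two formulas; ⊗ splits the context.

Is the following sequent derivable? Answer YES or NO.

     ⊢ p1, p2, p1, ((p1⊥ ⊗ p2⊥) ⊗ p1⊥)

Proof tree:
[⊗]  ⊢ p1, p2, p1, ((p1⊥ ⊗ p2⊥) ⊗ p1⊥)
  [⊗]  ⊢ p1, p2, (p1⊥ ⊗ p2⊥)
    [Ax]  ⊢ p1, p1⊥
    [Ax]  ⊢ p2, p2⊥
  [Ax]  ⊢ p1, p1⊥

Result: YES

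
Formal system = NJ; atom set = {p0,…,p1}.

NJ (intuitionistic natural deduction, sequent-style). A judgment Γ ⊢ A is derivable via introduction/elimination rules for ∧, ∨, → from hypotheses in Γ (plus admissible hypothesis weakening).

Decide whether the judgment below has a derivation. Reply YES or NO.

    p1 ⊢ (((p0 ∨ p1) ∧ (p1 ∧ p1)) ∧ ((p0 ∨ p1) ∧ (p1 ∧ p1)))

Derivation (root first):
[∧I] p1 ⊢ (((p0 ∨ p1) ∧ (p1 ∧ p1)) ∧ ((p0 ∨ p1) ∧ (p1 ∧ p1)))
  [∧I] p1 ⊢ ((p0 ∨ p1) ∧ (p1 ∧ p1))
    [∨I₂] p1 ⊢ (p0 ∨ p1)
      [Ax] p1 ⊢ p1
    [∧I] p1 ⊢ (p1 ∧ p1)
      [Ax] p1 ⊢ p1
      [Wk] p1, p1 ⊢ p1
        [Ax] p1 ⊢ p1
  [∧I] p1 ⊢ ((p0 ∨ p1) ∧ (p1 ∧ p1))
    [∨I₂] p1 ⊢ (p0 ∨ p1)
      [Ax] p1 ⊢ p1
    [∧I] p1 ⊢ (p1 ∧ p1)
      [Ax] p1 ⊢ p1
      [Wk] p1, p1 ⊢ p1
        [Ax] p1 ⊢ p1

Result: YES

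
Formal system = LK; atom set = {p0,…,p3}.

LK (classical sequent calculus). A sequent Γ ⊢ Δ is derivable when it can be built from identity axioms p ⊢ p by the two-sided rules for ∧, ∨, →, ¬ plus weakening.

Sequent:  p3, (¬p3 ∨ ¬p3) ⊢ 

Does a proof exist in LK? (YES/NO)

Proof tree:
[∨L] p3, (¬p3 ∨ ¬p3) ⊢ 
  [¬L] p3, ¬p3 ⊢ 
    [Ax] p3 ⊢ p3
  [¬L] p3, ¬p3 ⊢ 
    [Ax] p3 ⊢ p3

Result: YES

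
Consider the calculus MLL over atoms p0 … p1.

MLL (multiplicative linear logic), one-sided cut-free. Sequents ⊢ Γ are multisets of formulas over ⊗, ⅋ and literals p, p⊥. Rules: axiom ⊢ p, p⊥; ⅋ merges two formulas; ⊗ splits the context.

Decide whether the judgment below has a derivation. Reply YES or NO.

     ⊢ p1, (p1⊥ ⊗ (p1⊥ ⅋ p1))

Derivation (root first):
[⊗]  ⊢ p1, (p1⊥ ⊗ (p1⊥ ⅋ p1))
  [Ax]  ⊢ p1, p1⊥
  [⅋]  ⊢ (p1⊥ ⅋ p1)
    [Ax]  ⊢ p1, p1⊥

Result: YES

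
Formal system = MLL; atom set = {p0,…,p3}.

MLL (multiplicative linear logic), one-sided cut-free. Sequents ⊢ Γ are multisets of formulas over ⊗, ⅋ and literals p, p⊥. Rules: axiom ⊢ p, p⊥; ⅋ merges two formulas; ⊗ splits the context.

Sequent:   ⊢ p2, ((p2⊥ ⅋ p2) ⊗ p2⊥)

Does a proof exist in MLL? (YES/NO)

Derivation trace:
[⊗]  ⊢ p2, ((p2⊥ ⅋ p2) ⊗ p2⊥)
  [⅋]  ⊢ (p2⊥ ⅋ p2)
    [Ax]  ⊢ p2, p2⊥
  [Ax]  ⊢ p2, p2⊥

Result: YES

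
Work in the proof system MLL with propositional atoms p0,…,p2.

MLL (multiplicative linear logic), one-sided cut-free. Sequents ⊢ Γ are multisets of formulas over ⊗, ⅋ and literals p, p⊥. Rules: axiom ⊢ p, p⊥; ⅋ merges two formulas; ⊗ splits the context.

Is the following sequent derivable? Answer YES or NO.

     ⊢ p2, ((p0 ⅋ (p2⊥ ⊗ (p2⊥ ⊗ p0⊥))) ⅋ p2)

Derivation (root first):
[⅋]  ⊢ p2, ((p0 ⅋ (p2⊥ ⊗ (p2⊥ ⊗ p0⊥))) ⅋ p2)
  [⅋]  ⊢ p2, p2, (p0 ⅋ (p2⊥ ⊗ (p2⊥ ⊗ p0⊥)))
    [⊗]  ⊢ p2, p2, p0, (p2⊥ ⊗ (p2⊥ ⊗ p0⊥))
      [Ax]  ⊢ p2, p2⊥
      [⊗]  ⊢ p2, p0, (p2⊥ ⊗ p0⊥)
        [Ax]  ⊢ p2, p2⊥
        [Ax]  ⊢ p0, p0⊥

Result: YES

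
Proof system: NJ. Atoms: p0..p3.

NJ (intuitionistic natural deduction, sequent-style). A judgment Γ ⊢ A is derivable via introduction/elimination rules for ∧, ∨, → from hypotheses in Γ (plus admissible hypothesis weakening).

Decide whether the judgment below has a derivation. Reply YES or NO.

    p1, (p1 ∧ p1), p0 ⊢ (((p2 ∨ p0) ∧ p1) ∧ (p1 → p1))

Proof tree:
[∧I] p1, (p1 ∧ p1), p0 ⊢ (((p2 ∨ p0) ∧ p1) ∧ (p1 → p1))
  [Wk] p1, p0, (p1 ∧ p1) ⊢ ((p2 ∨ p0) ∧ p1)
    [∧I] p1, p0 ⊢ ((p2 ∨ p0) ∧ p1)
      [∨I₂] p0 ⊢ (p2 ∨ p0)
        [Ax] p0 ⊢ p0
      [Ax] p1 ⊢ p1
  [→I]  ⊢ (p1 → p1)
    [Ax] p1 ⊢ p1

Result: YES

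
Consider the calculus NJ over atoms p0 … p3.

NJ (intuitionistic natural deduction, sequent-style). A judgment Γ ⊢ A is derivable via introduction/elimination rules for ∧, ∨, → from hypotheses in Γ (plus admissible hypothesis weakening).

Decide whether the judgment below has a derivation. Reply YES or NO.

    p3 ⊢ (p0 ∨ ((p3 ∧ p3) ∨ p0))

Derivation trace:
[∨I₂] p3 ⊢ (p0 ∨ ((p3 ∧ p3) ∨ p0))
  [∨I₁] p3 ⊢ ((p3 ∧ p3) ∨ p0)
    [∧I] p3 ⊢ (p3 ∧ p3)
      [Ax] p3 ⊢ p3
      [Ax] p3 ⊢ p3

Result: YES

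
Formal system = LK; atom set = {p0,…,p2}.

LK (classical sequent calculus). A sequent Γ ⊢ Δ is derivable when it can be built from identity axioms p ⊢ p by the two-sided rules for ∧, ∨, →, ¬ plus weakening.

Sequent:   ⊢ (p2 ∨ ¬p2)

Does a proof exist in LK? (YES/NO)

Derivation (root first):
[∨R]  ⊢ (p2 ∨ ¬p2)
  [¬R]  ⊢ p2, ¬p2
    [Ax] p2 ⊢ p2

Result: YES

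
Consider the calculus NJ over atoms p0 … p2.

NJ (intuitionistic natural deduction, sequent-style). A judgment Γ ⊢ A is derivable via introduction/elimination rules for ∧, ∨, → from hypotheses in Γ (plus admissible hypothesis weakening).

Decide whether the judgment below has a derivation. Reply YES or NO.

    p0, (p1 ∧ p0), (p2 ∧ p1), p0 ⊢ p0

Derivation trace:
[Wk] p0, (p1 ∧ p0), (p2 ∧ p1), p0 ⊢ p0
  [Wk] p0, (p1 ∧ p0), (p2 ∧ p1) ⊢ p0
    [Wk] p0, (p1 ∧ p0) ⊢ p0
      [Ax] p0 ⊢ p0

Result: YES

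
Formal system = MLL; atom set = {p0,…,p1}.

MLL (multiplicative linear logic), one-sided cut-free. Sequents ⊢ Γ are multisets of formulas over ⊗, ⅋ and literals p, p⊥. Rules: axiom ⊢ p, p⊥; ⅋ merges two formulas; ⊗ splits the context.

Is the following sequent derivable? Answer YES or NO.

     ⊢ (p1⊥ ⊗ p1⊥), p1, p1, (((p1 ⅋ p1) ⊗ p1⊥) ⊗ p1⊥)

Proof tree:
[⊗]  ⊢ (p1⊥ ⊗ p1⊥), p1, p1, (((p1 ⅋ p1) ⊗ p1⊥) ⊗ p1⊥)
  [⊗]  ⊢ (p1⊥ ⊗ p1⊥), p1, ((p1 ⅋ p1) ⊗ p1⊥)
    [⅋]  ⊢ (p1⊥ ⊗ p1⊥), (p1 ⅋ p1)
      [⊗]  ⊢ p1, p1, (p1⊥ ⊗ p1⊥)
        [Ax]  ⊢ p1, p1⊥
        [Ax]  ⊢ p1, p1⊥
    [Ax]  ⊢ p1, p1⊥
  [Ax]  ⊢ p1, p1⊥

Result: YES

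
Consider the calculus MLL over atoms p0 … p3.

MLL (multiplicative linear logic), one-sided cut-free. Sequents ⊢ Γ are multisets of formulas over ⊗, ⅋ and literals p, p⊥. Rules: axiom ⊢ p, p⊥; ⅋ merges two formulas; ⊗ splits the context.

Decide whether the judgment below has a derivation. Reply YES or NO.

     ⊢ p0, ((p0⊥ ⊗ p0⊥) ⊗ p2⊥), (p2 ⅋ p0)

Derivation (root first):
[⅋]  ⊢ p0, ((p0⊥ ⊗ p0⊥) ⊗ p2⊥), (p2 ⅋ p0)
  [⊗]  ⊢ p0, p0, p2, ((p0⊥ ⊗ p0⊥) ⊗ p2⊥)
    [⊗]  ⊢ p0, p0, (p0⊥ ⊗ p0⊥)
      [Ax]  ⊢ p0, p0⊥
      [Ax]  ⊢ p0, p0⊥
    [Ax]  ⊢ p2, p2⊥

Result: YES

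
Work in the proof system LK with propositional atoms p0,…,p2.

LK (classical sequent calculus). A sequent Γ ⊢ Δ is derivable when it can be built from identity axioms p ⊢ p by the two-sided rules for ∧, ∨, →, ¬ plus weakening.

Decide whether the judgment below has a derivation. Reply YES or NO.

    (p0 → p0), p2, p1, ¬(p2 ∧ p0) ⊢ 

Search for a countermodel by truth-table:
  v=000: Γ:[(p0 → p0)=T, p2=F, p1=F, ¬(p2 ∧ p0)=T] Δ:[] refutes=False
  v=001: Γ:[(p0 → p0)=T, p2=T, p1=F, ¬(p2 ∧ p0)=T] Δ:[] refutes=False
  v=010: Γ:[(p0 → p0)=T, p2=F, p1=T, ¬(p2 ∧ p0)=T] Δ:[] refutes=False
  v=011: Γ:[(p0 → p0)=T, p2=T, p1=T, ¬(p2 ∧ p0)=T] Δ:[] refutes=True  ← countermodel

Result: NO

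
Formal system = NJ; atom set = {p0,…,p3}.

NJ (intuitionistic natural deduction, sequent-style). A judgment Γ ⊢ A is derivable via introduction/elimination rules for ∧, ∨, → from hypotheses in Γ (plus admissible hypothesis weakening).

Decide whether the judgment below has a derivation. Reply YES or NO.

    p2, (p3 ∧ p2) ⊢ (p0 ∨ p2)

Derivation (root first):
[Wk] p2, (p3 ∧ p2) ⊢ (p0 ∨ p2)
  [∨I₂] p2 ⊢ (p0 ∨ p2)
    [Ax] p2 ⊢ p2

Result: YES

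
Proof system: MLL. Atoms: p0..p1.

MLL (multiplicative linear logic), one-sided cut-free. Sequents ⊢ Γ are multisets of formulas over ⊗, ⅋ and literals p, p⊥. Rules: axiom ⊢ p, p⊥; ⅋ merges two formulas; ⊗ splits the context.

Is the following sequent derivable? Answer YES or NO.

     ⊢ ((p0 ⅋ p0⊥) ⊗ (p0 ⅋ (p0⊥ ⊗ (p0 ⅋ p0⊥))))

Derivation trace:
[⊗]  ⊢ ((p0 ⅋ p0⊥) ⊗ (p0 ⅋ (p0⊥ ⊗ (p0 ⅋ p0⊥))))
  [⅋]  ⊢ (p0 ⅋ p0⊥)
    [Ax]  ⊢ p0, p0⊥
  [⅋]  ⊢ (p0 ⅋ (p0⊥ ⊗ (p0 ⅋ p0⊥)))
    [⊗]  ⊢ p0, (p0⊥ ⊗ (p0 ⅋ p0⊥))
      [Ax]  ⊢ p0, p0⊥
      [⅋]  ⊢ (p0 ⅋ p0⊥)
        [Ax]  ⊢ p0, p0⊥

Result: YES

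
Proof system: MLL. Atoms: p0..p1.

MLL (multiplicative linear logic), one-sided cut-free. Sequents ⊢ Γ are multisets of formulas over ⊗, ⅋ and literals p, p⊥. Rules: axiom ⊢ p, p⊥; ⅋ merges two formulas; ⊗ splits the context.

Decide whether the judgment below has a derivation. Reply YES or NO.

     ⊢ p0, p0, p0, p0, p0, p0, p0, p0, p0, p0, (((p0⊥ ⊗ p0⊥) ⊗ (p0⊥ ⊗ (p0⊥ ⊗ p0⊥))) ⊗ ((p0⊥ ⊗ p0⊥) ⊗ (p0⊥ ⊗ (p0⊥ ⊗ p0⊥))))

Derivation (root first):
[⊗]  ⊢ p0, p0, p0, p0, p0, p0, p0, p0, p0, p0, (((p0⊥ ⊗ p0⊥) ⊗ (p0⊥ ⊗ (p0⊥ ⊗ p0⊥))) ⊗ ((p0⊥ ⊗ p0⊥) ⊗ (p0⊥ ⊗ (p0⊥ ⊗ p0⊥))))
  [⊗]  ⊢ p0, p0, p0, p0, p0, ((p0⊥ ⊗ p0⊥) ⊗ (p0⊥ ⊗ (p0⊥ ⊗ p0⊥)))
    [⊗]  ⊢ p0, p0, (p0⊥ ⊗ p0⊥)
      [Ax]  ⊢ p0, p0⊥
      [Ax]  ⊢ p0, p0⊥
    [⊗]  ⊢ p0, p0, p0, (p0⊥ ⊗ (p0⊥ ⊗ p0⊥))
      [Ax]  ⊢ p0, p0⊥
      [⊗]  ⊢ p0, p0, (p0⊥ ⊗ p0⊥)
        [Ax]  ⊢ p0, p0⊥
        [Ax]  ⊢ p0, p0⊥
  [⊗]  ⊢ p0, p0, p0, p0, p0, ((p0⊥ ⊗ p0⊥) ⊗ (p0⊥ ⊗ (p0⊥ ⊗ p0⊥)))
    [⊗]  ⊢ p0, p0, (p0⊥ ⊗ p0⊥)
      [Ax]  ⊢ p0, p0⊥
      [Ax]  ⊢ p0, p0⊥
    [⊗]  ⊢ p0, p0, p0, (p0⊥ ⊗ (p0⊥ ⊗ p0⊥))
      [Ax]  ⊢ p0, p0⊥
      [⊗]  ⊢ p0, p0, (p0⊥ ⊗ p0⊥)
        [Ax]  ⊢ p0, p0⊥
        [Ax]  ⊢ p0, p0⊥

Result: YES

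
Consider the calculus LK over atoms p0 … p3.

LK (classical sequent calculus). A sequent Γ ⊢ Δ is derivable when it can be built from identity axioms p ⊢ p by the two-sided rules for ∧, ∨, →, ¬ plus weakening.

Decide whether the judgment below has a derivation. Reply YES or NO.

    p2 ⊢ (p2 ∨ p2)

Derivation trace:
[∨R] p2 ⊢ (p2 ∨ p2)
  [WR] p2 ⊢ p2, p2
    [Ax] p2 ⊢ p2

Result: YES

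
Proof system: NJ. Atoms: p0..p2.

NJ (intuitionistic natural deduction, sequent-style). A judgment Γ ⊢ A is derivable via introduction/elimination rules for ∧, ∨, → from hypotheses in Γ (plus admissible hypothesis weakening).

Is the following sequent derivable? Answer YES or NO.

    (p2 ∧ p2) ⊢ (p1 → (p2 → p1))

Derivation trace:
[→I] (p2 ∧ p2) ⊢ (p1 → (p2 → p1))
  [Wk] p1, (p2 ∧ p2) ⊢ (p2 → p1)
    [→I] p1 ⊢ (p2 → p1)
      [Wk] p1, p2 ⊢ p1
        [Ax] p1 ⊢ p1

Result: YES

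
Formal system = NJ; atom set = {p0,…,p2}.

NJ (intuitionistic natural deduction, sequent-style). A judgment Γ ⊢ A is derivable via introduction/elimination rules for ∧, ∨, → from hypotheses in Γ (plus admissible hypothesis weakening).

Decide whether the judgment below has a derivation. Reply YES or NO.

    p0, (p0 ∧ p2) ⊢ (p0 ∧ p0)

Derivation trace:
[Wk] p0, (p0 ∧ p2) ⊢ (p0 ∧ p0)
  [∧I] p0 ⊢ (p0 ∧ p0)
    [Ax] p0 ⊢ p0
    [Ax] p0 ⊢ p0

Result: YES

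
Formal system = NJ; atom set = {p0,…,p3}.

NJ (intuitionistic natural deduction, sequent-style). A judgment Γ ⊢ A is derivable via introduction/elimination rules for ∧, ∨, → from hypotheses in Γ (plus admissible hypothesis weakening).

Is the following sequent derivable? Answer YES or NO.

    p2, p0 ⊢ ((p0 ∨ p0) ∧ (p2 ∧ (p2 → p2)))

Derivation (root first):
[∧I] p2, p0 ⊢ ((p0 ∨ p0) ∧ (p2 ∧ (p2 → p2)))
  [∨I₁] p0 ⊢ (p0 ∨ p0)
    [Ax] p0 ⊢ p0
  [∧I] p2 ⊢ (p2 ∧ (p2 → p2))
    [Ax] p2 ⊢ p2
    [→I] p2 ⊢ (p2 → p2)
      [Wk] p2, p2 ⊢ p2
        [Ax] p2 ⊢ p2

Result: YES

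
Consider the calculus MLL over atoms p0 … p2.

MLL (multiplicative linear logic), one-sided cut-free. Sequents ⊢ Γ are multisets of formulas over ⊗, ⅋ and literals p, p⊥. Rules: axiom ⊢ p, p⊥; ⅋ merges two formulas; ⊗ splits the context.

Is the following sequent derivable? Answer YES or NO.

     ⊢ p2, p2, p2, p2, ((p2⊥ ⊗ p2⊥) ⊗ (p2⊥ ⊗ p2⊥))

Derivation trace:
[⊗]  ⊢ p2, p2, p2, p2, ((p2⊥ ⊗ p2⊥) ⊗ (p2⊥ ⊗ p2⊥))
  [⊗]  ⊢ p2, p2, (p2⊥ ⊗ p2⊥)
    [Ax]  ⊢ p2, p2⊥
    [Ax]  ⊢ p2, p2⊥
  [⊗]  ⊢ p2, p2, (p2⊥ ⊗ p2⊥)
    [Ax]  ⊢ p2, p2⊥
    [Ax]  ⊢ p2, p2⊥

Result: YES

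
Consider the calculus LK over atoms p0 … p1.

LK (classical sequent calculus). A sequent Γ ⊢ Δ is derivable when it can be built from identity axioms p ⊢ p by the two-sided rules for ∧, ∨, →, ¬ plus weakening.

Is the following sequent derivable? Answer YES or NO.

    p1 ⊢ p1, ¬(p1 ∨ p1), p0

Derivation (root first):
[WR] p1 ⊢ p1, ¬(p1 ∨ p1), p0
  [WL] p1 ⊢ p1, ¬(p1 ∨ p1)
    [¬R]  ⊢ p1, ¬(p1 ∨ p1)
      [∨L] (p1 ∨ p1) ⊢ p1
        [Ax] p1 ⊢ p1
        [Ax] p1 ⊢ p1

Result: YES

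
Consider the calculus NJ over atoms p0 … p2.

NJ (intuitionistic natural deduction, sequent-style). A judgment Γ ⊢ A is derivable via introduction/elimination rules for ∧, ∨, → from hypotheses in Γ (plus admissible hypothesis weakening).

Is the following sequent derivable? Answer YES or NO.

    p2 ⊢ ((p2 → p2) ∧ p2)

Derivation trace:
[∧I] p2 ⊢ ((p2 → p2) ∧ p2)
  [→I]  ⊢ (p2 → p2)
    [Ax] p2 ⊢ p2
  [Ax] p2 ⊢ p2

Result: YES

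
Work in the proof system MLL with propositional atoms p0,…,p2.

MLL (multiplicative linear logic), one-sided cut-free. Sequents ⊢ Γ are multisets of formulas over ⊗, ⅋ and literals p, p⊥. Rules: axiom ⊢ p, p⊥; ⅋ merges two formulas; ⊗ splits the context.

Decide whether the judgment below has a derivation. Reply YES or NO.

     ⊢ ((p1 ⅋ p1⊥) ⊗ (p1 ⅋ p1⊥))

Derivation (root first):
[⊗]  ⊢ ((p1 ⅋ p1⊥) ⊗ (p1 ⅋ p1⊥))
  [⅋]  ⊢ (p1 ⅋ p1⊥)
    [Ax]  ⊢ p1, p1⊥
  [⅋]  ⊢ (p1 ⅋ p1⊥)
    [Ax]  ⊢ p1, p1⊥

Result: YES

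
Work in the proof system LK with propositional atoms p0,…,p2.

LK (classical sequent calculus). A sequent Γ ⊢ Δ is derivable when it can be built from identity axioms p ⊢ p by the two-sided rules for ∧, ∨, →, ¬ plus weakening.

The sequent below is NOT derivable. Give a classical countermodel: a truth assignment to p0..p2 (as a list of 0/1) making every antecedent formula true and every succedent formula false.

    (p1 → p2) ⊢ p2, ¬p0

Search for a countermodel by truth-table:
  v=000: Γ:[(p1 → p2)=T] Δ:[p2=F, ¬p0=T] refutes=False
  v=001: Γ:[(p1 → p2)=T] Δ:[p2=T, ¬p0=T] refutes=False
  v=010: Γ:[(p1 → p2)=F] Δ:[p2=F, ¬p0=T] refutes=False
  v=011: Γ:[(p1 → p2)=T] Δ:[p2=T, ¬p0=T] refutes=False
  v=100: Γ:[(p1 → p2)=T] Δ:[p2=F, ¬p0=F] refutes=True  ← countermodel

Result: [1, 0, 0]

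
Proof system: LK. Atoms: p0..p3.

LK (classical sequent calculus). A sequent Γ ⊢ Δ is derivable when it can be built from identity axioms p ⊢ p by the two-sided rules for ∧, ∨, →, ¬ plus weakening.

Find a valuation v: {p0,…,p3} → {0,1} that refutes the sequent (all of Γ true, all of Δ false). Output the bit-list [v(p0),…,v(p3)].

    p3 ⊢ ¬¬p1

Truth-table refutation:
  v=0000: Γ:[p3=F] Δ:[¬¬p1=F] refutes=False
  v=0001: Γ:[p3=T] Δ:[¬¬p1=F] refutes=True  ← countermodel

Result: [0, 0, 0, 1]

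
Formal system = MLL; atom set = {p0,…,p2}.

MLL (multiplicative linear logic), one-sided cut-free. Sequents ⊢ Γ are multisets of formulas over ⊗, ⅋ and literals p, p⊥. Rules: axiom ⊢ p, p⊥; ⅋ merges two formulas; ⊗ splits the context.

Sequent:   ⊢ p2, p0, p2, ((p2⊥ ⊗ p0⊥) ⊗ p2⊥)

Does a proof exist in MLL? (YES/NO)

Derivation (root first):
[⊗]  ⊢ p2, p0, p2, ((p2⊥ ⊗ p0⊥) ⊗ p2⊥)
  [⊗]  ⊢ p2, p0, (p2⊥ ⊗ p0⊥)
    [Ax]  ⊢ p2, p2⊥
    [Ax]  ⊢ p0, p0⊥
  [Ax]  ⊢ p2, p2⊥

Result: YES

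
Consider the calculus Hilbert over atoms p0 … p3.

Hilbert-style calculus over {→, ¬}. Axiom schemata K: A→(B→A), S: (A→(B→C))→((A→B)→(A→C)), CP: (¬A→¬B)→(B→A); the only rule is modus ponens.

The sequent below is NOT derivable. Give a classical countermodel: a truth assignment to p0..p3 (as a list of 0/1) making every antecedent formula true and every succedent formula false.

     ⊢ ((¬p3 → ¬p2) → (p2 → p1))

Truth-table refutation:
  v=0000: Γ:[] Δ:[((¬p3 → ¬p2) → (p2 → p1))=T] refutes=False
  v=0001: Γ:[] Δ:[((¬p3 → ¬p2) → (p2 → p1))=T] refutes=False
  v=0010: Γ:[] Δ:[((¬p3 → ¬p2) → (p2 → p1))=T] refutes=False
  v=0011: Γ:[] Δ:[((¬p3 → ¬p2) → (p2 → p1))=F] refutes=True  ← countermodel

Result: [0, 0, 1, 1]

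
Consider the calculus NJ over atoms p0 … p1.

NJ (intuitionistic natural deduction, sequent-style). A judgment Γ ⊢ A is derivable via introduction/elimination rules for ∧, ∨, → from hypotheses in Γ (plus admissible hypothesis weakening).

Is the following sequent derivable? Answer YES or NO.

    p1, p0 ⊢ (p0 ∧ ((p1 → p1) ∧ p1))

Derivation trace:
[∧I] p1, p0 ⊢ (p0 ∧ ((p1 → p1) ∧ p1))
  [Ax] p0 ⊢ p0
  [∧I] p1 ⊢ ((p1 → p1) ∧ p1)
    [→I]  ⊢ (p1 → p1)
      [Ax] p1 ⊢ p1
    [Ax] p1 ⊢ p1

Result: YES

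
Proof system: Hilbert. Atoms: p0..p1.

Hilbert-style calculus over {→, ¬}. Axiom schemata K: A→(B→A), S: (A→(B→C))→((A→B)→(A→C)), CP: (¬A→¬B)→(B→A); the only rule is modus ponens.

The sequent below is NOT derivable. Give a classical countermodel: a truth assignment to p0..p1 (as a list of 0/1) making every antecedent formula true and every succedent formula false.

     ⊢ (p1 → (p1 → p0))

Truth-table refutation:
  v=00: Γ:[] Δ:[(p1 → (p1 → p0))=T] refutes=False
  v=01: Γ:[] Δ:[(p1 → (p1 → p0))=F] refutes=True  ← countermodel

Result: [0, 1]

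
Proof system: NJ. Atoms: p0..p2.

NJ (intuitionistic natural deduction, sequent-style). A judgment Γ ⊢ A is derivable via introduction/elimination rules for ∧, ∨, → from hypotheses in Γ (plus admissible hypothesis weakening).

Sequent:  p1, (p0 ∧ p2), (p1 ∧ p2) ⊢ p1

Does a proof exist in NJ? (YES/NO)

Proof tree:
[Wk] p1, (p0 ∧ p2), (p1 ∧ p2) ⊢ p1
  [Wk] p1, (p0 ∧ p2) ⊢ p1
    [Ax] p1 ⊢ p1

Result: YES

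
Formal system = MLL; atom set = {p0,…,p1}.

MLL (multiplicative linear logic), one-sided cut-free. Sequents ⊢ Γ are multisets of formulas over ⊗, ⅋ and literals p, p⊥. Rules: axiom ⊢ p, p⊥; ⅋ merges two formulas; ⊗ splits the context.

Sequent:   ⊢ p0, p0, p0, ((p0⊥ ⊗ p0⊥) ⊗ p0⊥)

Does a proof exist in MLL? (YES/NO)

Derivation trace:
[⊗]  ⊢ p0, p0, p0, ((p0⊥ ⊗ p0⊥) ⊗ p0⊥)
  [⊗]  ⊢ p0, p0, (p0⊥ ⊗ p0⊥)
    [Ax]  ⊢ p0, p0⊥
    [Ax]  ⊢ p0, p0⊥
  [Ax]  ⊢ p0, p0⊥

Result: YES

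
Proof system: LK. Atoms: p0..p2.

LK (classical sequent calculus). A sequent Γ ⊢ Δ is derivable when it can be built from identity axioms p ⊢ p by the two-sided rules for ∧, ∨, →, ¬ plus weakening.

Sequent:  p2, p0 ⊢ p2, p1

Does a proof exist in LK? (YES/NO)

Proof tree:
[WR] p2, p0 ⊢ p2, p1
  [WL] p2, p0 ⊢ p2
    [Ax] p2 ⊢ p2

Result: YES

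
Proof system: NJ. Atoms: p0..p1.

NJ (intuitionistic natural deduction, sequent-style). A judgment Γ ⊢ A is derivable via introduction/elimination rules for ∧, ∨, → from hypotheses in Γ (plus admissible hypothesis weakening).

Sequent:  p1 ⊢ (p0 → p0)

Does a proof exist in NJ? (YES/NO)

Derivation trace:
[→I] p1 ⊢ (p0 → p0)
  [Wk] p0, p1 ⊢ p0
    [Ax] p0 ⊢ p0

Result: YES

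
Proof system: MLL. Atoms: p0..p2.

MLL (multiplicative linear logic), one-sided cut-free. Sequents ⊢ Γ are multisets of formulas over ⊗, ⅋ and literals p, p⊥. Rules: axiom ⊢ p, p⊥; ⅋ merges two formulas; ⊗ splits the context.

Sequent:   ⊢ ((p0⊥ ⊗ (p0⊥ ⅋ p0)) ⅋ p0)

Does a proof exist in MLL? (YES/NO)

Derivation (root first):
[⅋]  ⊢ ((p0⊥ ⊗ (p0⊥ ⅋ p0)) ⅋ p0)
  [⊗]  ⊢ p0, (p0⊥ ⊗ (p0⊥ ⅋ p0))
    [Ax]  ⊢ p0, p0⊥
    [⅋]  ⊢ (p0⊥ ⅋ p0)
      [Ax]  ⊢ p0, p0⊥

Result: YES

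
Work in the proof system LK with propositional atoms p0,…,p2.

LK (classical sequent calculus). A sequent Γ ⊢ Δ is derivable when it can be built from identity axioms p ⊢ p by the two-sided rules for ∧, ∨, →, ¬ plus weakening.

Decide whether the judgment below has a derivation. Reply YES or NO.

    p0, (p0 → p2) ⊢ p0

Proof tree:
[→L] p0, (p0 → p2) ⊢ p0
  [Ax] p0 ⊢ p0
  [WL] p0, p2 ⊢ p0
    [Ax] p0 ⊢ p0

Result: YES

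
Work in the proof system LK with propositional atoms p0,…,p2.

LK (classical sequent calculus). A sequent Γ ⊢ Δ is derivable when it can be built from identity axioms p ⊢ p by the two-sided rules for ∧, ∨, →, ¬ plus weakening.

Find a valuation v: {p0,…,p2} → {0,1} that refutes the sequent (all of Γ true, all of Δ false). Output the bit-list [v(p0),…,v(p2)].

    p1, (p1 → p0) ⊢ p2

Truth-table refutation:
  v=000: Γ:[p1=F, (p1 → p0)=T] Δ:[p2=F] refutes=False
  v=001: Γ:[p1=F, (p1 → p0)=T] Δ:[p2=T] refutes=False
  v=010: Γ:[p1=T, (p1 → p0)=F] Δ:[p2=F] refutes=False
  v=011: Γ:[p1=T, (p1 → p0)=F] Δ:[p2=T] refutes=False
  v=100: Γ:[p1=F, (p1 → p0)=T] Δ:[p2=F] refutes=False
  v=101: Γ:[p1=F, (p1 → p0)=T] Δ:[p2=T] refutes=False
  v=110: Γ:[p1=T, (p1 → p0)=T] Δ:[p2=F] refutes=True  ← countermodel

Result: [1, 1, 0]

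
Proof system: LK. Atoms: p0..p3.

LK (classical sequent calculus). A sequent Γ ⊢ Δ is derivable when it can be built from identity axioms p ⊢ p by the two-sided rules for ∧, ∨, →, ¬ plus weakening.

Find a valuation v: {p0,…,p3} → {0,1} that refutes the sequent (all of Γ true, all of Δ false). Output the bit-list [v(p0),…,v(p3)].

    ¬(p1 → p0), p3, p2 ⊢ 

Enumerate valuations to refute Γ ⊢ Δ:
  v=0000: Γ:[¬(p1 → p0)=F, p3=F, p2=F] Δ:[] refutes=False
  v=0001: Γ:[¬(p1 → p0)=F, p3=T, p2=F] Δ:[] refutes=False
  v=0010: Γ:[¬(p1 → p0)=F, p3=F, p2=T] Δ:[] refutes=False
  v=0011: Γ:[¬(p1 → p0)=F, p3=T, p2=T] Δ:[] refutes=False
  v=0100: Γ:[¬(p1 → p0)=T, p3=F, p2=F] Δ:[] refutes=False
  v=0101: Γ:[¬(p1 → p0)=T, p3=T, p2=F] Δ:[] refutes=False
  v=0110: Γ:[¬(p1 → p0)=T, p3=F, p2=T] Δ:[] refutes=False
  v=0111: Γ:[¬(p1 → p0)=T, p3=T, p2=T] Δ:[] refutes=True  ← countermodel

Result: [0, 1, 1, 1]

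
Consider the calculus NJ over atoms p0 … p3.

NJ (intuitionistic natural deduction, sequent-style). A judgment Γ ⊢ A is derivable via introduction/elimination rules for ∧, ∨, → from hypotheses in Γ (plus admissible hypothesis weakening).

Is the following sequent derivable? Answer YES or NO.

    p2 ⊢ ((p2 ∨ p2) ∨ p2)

Derivation trace:
[∨I₁] p2 ⊢ ((p2 ∨ p2) ∨ p2)
  [∨I₂] p2 ⊢ (p2 ∨ p2)
    [Ax] p2 ⊢ p2

Result: YES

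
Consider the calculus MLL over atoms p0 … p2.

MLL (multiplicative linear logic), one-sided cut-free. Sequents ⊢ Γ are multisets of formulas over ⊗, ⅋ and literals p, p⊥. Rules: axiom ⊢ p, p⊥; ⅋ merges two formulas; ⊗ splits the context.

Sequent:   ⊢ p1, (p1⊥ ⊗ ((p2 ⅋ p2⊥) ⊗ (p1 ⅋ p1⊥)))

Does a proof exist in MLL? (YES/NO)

Derivation trace:
[⊗]  ⊢ p1, (p1⊥ ⊗ ((p2 ⅋ p2⊥) ⊗ (p1 ⅋ p1⊥)))
  [Ax]  ⊢ p1, p1⊥
  [⊗]  ⊢ ((p2 ⅋ p2⊥) ⊗ (p1 ⅋ p1⊥))
    [⅋]  ⊢ (p2 ⅋ p2⊥)
      [Ax]  ⊢ p2, p2⊥
    [⅋]  ⊢ (p1 ⅋ p1⊥)
      [Ax]  ⊢ p1, p1⊥

Result: YES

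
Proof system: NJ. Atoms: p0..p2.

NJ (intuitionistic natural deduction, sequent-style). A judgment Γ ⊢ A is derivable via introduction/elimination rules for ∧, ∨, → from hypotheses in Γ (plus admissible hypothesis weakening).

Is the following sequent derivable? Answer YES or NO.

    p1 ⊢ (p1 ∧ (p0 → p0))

Derivation (root first):
[∧I] p1 ⊢ (p1 ∧ (p0 → p0))
  [Ax] p1 ⊢ p1
  [→I]  ⊢ (p0 → p0)
    [Ax] p0 ⊢ p0

Result: YES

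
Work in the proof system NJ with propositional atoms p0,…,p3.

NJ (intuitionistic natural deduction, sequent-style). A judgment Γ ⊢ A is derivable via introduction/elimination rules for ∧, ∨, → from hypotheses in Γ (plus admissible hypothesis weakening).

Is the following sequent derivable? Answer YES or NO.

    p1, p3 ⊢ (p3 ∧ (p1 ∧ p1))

Derivation trace:
[∧I] p1, p3 ⊢ (p3 ∧ (p1 ∧ p1))
  [Ax] p3 ⊢ p3
  [∧I] p1 ⊢ (p1 ∧ p1)
    [Ax] p1 ⊢ p1
    [Ax] p1 ⊢ p1

Result: YES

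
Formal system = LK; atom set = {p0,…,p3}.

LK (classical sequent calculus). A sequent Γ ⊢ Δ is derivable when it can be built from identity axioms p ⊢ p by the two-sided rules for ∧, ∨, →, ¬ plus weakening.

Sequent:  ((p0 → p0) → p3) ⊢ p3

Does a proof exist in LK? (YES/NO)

Proof tree:
[→L] ((p0 → p0) → p3) ⊢ p3
  [→R]  ⊢ (p0 → p0)
    [Ax] p0 ⊢ p0
  [Ax] p3 ⊢ p3

Result: YES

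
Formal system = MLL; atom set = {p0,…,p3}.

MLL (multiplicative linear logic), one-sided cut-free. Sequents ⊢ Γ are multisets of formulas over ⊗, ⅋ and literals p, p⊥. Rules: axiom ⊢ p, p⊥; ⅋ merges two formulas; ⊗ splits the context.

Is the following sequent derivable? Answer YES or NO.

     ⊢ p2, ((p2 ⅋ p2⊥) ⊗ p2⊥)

Proof tree:
[⊗]  ⊢ p2, ((p2 ⅋ p2⊥) ⊗ p2⊥)
  [⅋]  ⊢ (p2 ⅋ p2⊥)
    [Ax]  ⊢ p2, p2⊥
  [Ax]  ⊢ p2, p2⊥

Result: YES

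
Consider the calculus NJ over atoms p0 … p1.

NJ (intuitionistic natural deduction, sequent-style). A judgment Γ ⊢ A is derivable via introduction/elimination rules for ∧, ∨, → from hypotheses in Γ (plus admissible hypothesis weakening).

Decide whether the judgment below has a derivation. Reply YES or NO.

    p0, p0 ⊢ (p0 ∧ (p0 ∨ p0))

Derivation trace:
[Wk] p0, p0 ⊢ (p0 ∧ (p0 ∨ p0))
  [∧I] p0 ⊢ (p0 ∧ (p0 ∨ p0))
    [Ax] p0 ⊢ p0
    [∨I₂] p0 ⊢ (p0 ∨ p0)
      [Ax] p0 ⊢ p0

Result: YES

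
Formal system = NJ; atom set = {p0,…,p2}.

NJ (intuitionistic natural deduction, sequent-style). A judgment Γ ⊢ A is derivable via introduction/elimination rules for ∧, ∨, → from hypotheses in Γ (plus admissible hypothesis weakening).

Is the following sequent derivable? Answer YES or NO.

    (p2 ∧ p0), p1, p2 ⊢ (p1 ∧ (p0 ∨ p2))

Derivation trace:
[∧I] (p2 ∧ p0), p1, p2 ⊢ (p1 ∧ (p0 ∨ p2))
  [Wk] p1, (p2 ∧ p0) ⊢ p1
    [Ax] p1 ⊢ p1
  [∨I₂] p2 ⊢ (p0 ∨ p2)
    [Ax] p2 ⊢ p2

Result: YES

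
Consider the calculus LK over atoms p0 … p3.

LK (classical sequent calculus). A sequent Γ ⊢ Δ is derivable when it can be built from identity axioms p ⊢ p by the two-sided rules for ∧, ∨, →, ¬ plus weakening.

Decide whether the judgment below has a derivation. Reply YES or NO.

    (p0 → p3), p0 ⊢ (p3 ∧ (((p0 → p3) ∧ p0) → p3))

Proof tree:
[∧R] (p0 → p3), p0 ⊢ (p3 ∧ (((p0 → p3) ∧ p0) → p3))
  [→L] p0, (p0 → p3) ⊢ p3
    [Ax] p0 ⊢ p0
    [Ax] p3 ⊢ p3
  [→R]  ⊢ (((p0 → p3) ∧ p0) → p3)
    [∧L] ((p0 → p3) ∧ p0) ⊢ p3
      [→L] p0, (p0 → p3) ⊢ p3
        [Ax] p0 ⊢ p0
        [Ax] p3 ⊢ p3

Result: YES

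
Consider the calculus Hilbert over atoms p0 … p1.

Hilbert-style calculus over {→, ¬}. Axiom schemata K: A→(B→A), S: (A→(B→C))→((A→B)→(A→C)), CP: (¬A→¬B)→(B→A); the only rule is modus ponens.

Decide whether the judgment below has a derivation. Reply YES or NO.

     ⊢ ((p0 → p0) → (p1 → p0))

Enumerate valuations to refute Γ ⊢ Δ:
  v=00: Γ:[] Δ:[((p0 → p0) → (p1 → p0))=T] refutes=False
  v=01: Γ:[] Δ:[((p0 → p0) → (p1 → p0))=F] refutes=True  ← countermodel

Result: NO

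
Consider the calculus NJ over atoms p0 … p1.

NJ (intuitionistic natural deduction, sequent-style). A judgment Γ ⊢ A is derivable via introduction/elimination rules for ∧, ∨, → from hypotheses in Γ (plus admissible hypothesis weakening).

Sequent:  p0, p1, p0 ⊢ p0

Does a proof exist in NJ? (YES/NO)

Derivation (root first):
[Wk] p0, p1, p0 ⊢ p0
  [Wk] p0, p1 ⊢ p0
    [Ax] p0 ⊢ p0

Result: YES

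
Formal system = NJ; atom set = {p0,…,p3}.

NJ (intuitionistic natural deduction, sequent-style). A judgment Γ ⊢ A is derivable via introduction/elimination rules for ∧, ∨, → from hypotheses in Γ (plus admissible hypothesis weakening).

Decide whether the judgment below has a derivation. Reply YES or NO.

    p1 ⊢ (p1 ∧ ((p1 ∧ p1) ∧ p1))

Derivation trace:
[∧I] p1 ⊢ (p1 ∧ ((p1 ∧ p1) ∧ p1))
  [Ax] p1 ⊢ p1
  [∧I] p1 ⊢ ((p1 ∧ p1) ∧ p1)
    [∧I] p1 ⊢ (p1 ∧ p1)
      [Ax] p1 ⊢ p1
      [Ax] p1 ⊢ p1
    [Ax] p1 ⊢ p1

Result: YES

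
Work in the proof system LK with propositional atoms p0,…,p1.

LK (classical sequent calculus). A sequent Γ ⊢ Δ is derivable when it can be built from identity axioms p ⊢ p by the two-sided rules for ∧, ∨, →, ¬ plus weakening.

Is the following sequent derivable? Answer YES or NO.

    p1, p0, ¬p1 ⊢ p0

Derivation (root first):
[WR] p1, p0, ¬p1 ⊢ p0
  [¬L] p1, p0, ¬p1 ⊢ 
    [WL] p1, p0 ⊢ p1
      [Ax] p1 ⊢ p1

Result: YES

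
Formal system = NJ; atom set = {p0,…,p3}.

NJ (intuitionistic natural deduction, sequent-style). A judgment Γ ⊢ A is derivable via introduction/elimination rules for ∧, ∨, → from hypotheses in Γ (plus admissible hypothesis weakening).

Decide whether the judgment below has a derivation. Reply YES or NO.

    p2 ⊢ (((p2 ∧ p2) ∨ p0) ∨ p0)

Derivation trace:
[∨I₁] p2 ⊢ (((p2 ∧ p2) ∨ p0) ∨ p0)
  [∨I₁] p2 ⊢ ((p2 ∧ p2) ∨ p0)
    [∧I] p2 ⊢ (p2 ∧ p2)
      [Ax] p2 ⊢ p2
      [Ax] p2 ⊢ p2

Result: YES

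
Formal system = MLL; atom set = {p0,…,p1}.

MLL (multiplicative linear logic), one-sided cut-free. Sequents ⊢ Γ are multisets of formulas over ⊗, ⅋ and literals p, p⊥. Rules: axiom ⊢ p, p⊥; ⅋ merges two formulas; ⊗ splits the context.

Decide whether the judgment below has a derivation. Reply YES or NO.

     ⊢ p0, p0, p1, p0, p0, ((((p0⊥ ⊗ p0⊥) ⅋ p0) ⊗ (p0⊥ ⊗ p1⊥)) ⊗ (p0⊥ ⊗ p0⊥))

Derivation trace:
[⊗]  ⊢ p0, p0, p1, p0, p0, ((((p0⊥ ⊗ p0⊥) ⅋ p0) ⊗ (p0⊥ ⊗ p1⊥)) ⊗ (p0⊥ ⊗ p0⊥))
  [⊗]  ⊢ p0, p0, p1, (((p0⊥ ⊗ p0⊥) ⅋ p0) ⊗ (p0⊥ ⊗ p1⊥))
    [⅋]  ⊢ p0, ((p0⊥ ⊗ p0⊥) ⅋ p0)
      [⊗]  ⊢ p0, p0, (p0⊥ ⊗ p0⊥)
        [Ax]  ⊢ p0, p0⊥
        [Ax]  ⊢ p0, p0⊥
    [⊗]  ⊢ p0, p1, (p0⊥ ⊗ p1⊥)
      [Ax]  ⊢ p0, p0⊥
      [Ax]  ⊢ p1, p1⊥
  [⊗]  ⊢ p0, p0, (p0⊥ ⊗ p0⊥)
    [Ax]  ⊢ p0, p0⊥
    [Ax]  ⊢ p0, p0⊥

Result: YES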